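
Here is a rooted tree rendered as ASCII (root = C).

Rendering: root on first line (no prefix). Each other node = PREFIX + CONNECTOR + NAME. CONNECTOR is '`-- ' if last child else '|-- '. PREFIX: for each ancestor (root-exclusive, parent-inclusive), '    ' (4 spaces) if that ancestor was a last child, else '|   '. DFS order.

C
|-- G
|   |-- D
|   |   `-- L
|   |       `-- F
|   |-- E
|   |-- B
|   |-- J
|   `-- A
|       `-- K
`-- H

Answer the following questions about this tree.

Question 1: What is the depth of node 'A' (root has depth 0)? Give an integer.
Answer: 2

Derivation:
Path from root to A: C -> G -> A
Depth = number of edges = 2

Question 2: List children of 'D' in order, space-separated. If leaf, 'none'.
Answer: L

Derivation:
Node D's children (from adjacency): L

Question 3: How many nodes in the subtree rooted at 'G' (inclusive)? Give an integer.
Answer: 9

Derivation:
Subtree rooted at G contains: A, B, D, E, F, G, J, K, L
Count = 9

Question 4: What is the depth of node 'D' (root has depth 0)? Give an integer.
Answer: 2

Derivation:
Path from root to D: C -> G -> D
Depth = number of edges = 2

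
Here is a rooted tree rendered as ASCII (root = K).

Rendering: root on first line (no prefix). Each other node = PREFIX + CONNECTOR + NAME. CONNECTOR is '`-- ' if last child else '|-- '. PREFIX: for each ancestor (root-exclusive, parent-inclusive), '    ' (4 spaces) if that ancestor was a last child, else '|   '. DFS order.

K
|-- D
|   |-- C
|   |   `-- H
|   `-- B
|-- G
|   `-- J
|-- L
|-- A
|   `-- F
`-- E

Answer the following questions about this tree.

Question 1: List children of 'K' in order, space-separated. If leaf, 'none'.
Answer: D G L A E

Derivation:
Node K's children (from adjacency): D, G, L, A, E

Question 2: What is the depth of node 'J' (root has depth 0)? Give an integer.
Path from root to J: K -> G -> J
Depth = number of edges = 2

Answer: 2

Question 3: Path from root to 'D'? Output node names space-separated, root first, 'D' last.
Answer: K D

Derivation:
Walk down from root: K -> D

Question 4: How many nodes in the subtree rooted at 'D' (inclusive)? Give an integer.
Subtree rooted at D contains: B, C, D, H
Count = 4

Answer: 4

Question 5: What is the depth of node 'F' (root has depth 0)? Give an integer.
Answer: 2

Derivation:
Path from root to F: K -> A -> F
Depth = number of edges = 2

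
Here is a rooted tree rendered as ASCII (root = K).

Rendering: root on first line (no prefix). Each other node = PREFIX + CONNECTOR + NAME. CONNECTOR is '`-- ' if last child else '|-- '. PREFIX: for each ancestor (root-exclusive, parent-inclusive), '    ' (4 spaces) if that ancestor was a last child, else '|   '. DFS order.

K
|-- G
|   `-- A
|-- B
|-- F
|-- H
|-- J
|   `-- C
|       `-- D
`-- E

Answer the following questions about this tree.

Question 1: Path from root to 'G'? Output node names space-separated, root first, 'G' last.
Answer: K G

Derivation:
Walk down from root: K -> G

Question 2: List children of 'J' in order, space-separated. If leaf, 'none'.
Answer: C

Derivation:
Node J's children (from adjacency): C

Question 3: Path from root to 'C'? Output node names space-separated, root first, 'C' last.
Walk down from root: K -> J -> C

Answer: K J C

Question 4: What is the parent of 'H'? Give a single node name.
Answer: K

Derivation:
Scan adjacency: H appears as child of K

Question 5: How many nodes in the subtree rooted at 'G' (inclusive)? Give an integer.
Answer: 2

Derivation:
Subtree rooted at G contains: A, G
Count = 2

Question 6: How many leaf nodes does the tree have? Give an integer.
Leaves (nodes with no children): A, B, D, E, F, H

Answer: 6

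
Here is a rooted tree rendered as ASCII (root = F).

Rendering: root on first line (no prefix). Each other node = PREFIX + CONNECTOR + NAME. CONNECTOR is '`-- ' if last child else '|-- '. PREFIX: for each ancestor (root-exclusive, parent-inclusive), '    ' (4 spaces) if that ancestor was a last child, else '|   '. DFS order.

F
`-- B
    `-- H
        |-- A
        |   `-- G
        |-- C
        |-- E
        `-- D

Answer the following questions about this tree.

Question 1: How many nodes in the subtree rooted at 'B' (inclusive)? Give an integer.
Answer: 7

Derivation:
Subtree rooted at B contains: A, B, C, D, E, G, H
Count = 7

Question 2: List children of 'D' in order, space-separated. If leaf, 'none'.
Node D's children (from adjacency): (leaf)

Answer: none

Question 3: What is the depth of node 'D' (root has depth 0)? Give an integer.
Answer: 3

Derivation:
Path from root to D: F -> B -> H -> D
Depth = number of edges = 3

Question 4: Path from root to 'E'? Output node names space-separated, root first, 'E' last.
Walk down from root: F -> B -> H -> E

Answer: F B H E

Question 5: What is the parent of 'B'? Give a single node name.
Answer: F

Derivation:
Scan adjacency: B appears as child of F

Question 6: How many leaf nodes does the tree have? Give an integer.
Leaves (nodes with no children): C, D, E, G

Answer: 4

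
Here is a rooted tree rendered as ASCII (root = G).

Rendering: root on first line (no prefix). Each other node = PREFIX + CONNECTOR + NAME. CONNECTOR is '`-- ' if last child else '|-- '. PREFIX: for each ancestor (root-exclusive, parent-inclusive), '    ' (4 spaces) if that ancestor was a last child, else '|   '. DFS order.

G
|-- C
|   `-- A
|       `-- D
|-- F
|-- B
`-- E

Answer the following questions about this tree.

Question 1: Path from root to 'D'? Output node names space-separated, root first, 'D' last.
Answer: G C A D

Derivation:
Walk down from root: G -> C -> A -> D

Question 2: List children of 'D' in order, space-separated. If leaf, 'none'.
Node D's children (from adjacency): (leaf)

Answer: none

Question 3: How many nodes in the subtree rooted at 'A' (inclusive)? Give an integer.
Subtree rooted at A contains: A, D
Count = 2

Answer: 2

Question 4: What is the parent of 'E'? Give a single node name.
Answer: G

Derivation:
Scan adjacency: E appears as child of G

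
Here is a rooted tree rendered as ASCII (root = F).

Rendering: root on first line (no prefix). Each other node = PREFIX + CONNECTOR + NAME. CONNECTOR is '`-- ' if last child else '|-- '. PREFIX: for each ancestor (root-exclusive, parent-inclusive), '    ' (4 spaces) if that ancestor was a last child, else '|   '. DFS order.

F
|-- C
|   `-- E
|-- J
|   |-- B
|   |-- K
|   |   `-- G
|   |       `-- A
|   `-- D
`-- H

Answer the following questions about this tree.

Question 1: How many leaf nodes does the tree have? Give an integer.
Answer: 5

Derivation:
Leaves (nodes with no children): A, B, D, E, H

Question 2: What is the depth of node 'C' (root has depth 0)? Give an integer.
Answer: 1

Derivation:
Path from root to C: F -> C
Depth = number of edges = 1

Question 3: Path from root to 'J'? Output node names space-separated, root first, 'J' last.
Walk down from root: F -> J

Answer: F J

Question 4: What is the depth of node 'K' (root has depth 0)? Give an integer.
Path from root to K: F -> J -> K
Depth = number of edges = 2

Answer: 2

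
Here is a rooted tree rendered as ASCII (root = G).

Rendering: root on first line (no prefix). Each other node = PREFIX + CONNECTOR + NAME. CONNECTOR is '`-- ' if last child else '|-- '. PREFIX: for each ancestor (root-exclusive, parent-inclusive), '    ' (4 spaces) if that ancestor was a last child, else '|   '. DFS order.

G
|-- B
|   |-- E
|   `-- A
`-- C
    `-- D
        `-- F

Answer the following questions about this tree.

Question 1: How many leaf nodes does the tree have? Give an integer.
Leaves (nodes with no children): A, E, F

Answer: 3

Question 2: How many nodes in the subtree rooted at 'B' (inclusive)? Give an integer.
Answer: 3

Derivation:
Subtree rooted at B contains: A, B, E
Count = 3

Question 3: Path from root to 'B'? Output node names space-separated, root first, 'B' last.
Answer: G B

Derivation:
Walk down from root: G -> B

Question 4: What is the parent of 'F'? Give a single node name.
Scan adjacency: F appears as child of D

Answer: D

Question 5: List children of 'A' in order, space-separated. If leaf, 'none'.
Answer: none

Derivation:
Node A's children (from adjacency): (leaf)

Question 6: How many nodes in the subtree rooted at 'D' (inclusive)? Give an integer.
Answer: 2

Derivation:
Subtree rooted at D contains: D, F
Count = 2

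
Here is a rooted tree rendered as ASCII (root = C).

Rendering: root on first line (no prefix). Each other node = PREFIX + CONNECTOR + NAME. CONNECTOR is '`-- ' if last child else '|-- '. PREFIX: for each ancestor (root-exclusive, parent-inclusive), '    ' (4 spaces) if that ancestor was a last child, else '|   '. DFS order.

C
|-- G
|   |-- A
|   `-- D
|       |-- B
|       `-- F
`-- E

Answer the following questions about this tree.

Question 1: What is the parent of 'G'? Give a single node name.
Scan adjacency: G appears as child of C

Answer: C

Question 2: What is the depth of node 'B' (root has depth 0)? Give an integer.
Answer: 3

Derivation:
Path from root to B: C -> G -> D -> B
Depth = number of edges = 3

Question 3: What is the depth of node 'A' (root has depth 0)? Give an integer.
Answer: 2

Derivation:
Path from root to A: C -> G -> A
Depth = number of edges = 2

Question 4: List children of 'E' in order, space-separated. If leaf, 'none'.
Node E's children (from adjacency): (leaf)

Answer: none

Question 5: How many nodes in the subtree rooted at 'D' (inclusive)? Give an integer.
Answer: 3

Derivation:
Subtree rooted at D contains: B, D, F
Count = 3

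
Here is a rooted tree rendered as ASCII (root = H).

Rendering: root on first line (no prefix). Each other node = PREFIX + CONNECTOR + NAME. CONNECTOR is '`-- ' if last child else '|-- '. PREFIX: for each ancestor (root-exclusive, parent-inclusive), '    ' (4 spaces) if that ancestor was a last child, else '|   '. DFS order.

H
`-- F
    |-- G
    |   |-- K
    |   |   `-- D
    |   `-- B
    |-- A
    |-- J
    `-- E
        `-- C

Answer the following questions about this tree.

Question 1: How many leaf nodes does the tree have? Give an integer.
Leaves (nodes with no children): A, B, C, D, J

Answer: 5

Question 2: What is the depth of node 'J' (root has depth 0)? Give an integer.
Answer: 2

Derivation:
Path from root to J: H -> F -> J
Depth = number of edges = 2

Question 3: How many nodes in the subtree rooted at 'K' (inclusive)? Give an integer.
Answer: 2

Derivation:
Subtree rooted at K contains: D, K
Count = 2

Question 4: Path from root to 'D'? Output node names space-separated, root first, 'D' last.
Answer: H F G K D

Derivation:
Walk down from root: H -> F -> G -> K -> D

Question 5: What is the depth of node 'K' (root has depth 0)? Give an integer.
Path from root to K: H -> F -> G -> K
Depth = number of edges = 3

Answer: 3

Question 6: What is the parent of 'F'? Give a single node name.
Answer: H

Derivation:
Scan adjacency: F appears as child of H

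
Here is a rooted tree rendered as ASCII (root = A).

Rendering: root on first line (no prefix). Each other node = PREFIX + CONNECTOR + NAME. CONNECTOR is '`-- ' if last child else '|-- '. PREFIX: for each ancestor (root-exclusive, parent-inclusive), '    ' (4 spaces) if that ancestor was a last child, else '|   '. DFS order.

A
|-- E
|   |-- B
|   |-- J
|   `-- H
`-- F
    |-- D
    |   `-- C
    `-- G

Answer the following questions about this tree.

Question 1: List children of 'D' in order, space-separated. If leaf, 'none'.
Node D's children (from adjacency): C

Answer: C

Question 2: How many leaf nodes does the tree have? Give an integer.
Leaves (nodes with no children): B, C, G, H, J

Answer: 5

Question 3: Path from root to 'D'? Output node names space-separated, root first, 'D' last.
Walk down from root: A -> F -> D

Answer: A F D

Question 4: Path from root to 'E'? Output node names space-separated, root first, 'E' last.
Answer: A E

Derivation:
Walk down from root: A -> E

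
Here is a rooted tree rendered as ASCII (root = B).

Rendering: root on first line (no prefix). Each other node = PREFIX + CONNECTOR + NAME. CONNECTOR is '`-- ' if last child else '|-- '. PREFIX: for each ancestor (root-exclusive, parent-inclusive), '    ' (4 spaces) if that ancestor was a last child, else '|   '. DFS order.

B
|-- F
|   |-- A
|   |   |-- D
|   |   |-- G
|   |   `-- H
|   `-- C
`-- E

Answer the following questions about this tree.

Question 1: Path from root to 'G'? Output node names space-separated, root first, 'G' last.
Walk down from root: B -> F -> A -> G

Answer: B F A G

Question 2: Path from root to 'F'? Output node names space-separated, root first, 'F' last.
Answer: B F

Derivation:
Walk down from root: B -> F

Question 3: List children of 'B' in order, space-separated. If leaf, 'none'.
Answer: F E

Derivation:
Node B's children (from adjacency): F, E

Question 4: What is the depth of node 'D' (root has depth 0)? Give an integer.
Answer: 3

Derivation:
Path from root to D: B -> F -> A -> D
Depth = number of edges = 3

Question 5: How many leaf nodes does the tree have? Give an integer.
Leaves (nodes with no children): C, D, E, G, H

Answer: 5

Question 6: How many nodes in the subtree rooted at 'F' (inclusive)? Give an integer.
Subtree rooted at F contains: A, C, D, F, G, H
Count = 6

Answer: 6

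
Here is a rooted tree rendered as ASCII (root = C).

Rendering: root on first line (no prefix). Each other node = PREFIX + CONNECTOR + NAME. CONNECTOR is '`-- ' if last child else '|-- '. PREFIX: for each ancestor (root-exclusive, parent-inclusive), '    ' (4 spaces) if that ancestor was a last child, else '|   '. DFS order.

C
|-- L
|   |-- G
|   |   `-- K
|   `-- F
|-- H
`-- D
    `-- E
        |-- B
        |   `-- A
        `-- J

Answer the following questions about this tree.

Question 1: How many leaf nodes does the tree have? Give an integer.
Leaves (nodes with no children): A, F, H, J, K

Answer: 5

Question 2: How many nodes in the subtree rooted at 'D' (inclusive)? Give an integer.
Subtree rooted at D contains: A, B, D, E, J
Count = 5

Answer: 5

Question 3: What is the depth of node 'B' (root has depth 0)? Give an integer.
Path from root to B: C -> D -> E -> B
Depth = number of edges = 3

Answer: 3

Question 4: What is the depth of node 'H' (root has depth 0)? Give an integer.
Answer: 1

Derivation:
Path from root to H: C -> H
Depth = number of edges = 1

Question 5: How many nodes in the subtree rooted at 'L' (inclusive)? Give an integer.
Subtree rooted at L contains: F, G, K, L
Count = 4

Answer: 4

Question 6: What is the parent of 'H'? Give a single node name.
Answer: C

Derivation:
Scan adjacency: H appears as child of C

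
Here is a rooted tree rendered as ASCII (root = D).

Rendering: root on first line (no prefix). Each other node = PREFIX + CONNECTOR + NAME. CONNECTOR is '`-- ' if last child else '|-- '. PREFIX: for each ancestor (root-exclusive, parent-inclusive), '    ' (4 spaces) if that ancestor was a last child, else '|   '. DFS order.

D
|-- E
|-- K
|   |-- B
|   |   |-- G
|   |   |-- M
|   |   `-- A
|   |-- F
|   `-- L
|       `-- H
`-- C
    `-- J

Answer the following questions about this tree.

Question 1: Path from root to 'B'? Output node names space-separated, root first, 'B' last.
Answer: D K B

Derivation:
Walk down from root: D -> K -> B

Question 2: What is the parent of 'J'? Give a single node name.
Scan adjacency: J appears as child of C

Answer: C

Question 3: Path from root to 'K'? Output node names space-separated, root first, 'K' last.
Answer: D K

Derivation:
Walk down from root: D -> K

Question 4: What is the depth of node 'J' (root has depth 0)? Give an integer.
Path from root to J: D -> C -> J
Depth = number of edges = 2

Answer: 2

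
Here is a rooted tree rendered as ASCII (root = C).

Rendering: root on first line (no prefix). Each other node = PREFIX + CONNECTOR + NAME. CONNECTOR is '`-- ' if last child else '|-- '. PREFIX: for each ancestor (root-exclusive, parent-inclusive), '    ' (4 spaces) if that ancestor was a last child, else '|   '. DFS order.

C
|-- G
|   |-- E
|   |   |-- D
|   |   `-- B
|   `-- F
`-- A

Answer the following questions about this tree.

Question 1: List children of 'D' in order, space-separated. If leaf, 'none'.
Answer: none

Derivation:
Node D's children (from adjacency): (leaf)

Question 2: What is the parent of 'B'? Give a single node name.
Scan adjacency: B appears as child of E

Answer: E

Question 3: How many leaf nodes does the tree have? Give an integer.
Answer: 4

Derivation:
Leaves (nodes with no children): A, B, D, F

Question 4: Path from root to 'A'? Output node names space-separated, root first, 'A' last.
Answer: C A

Derivation:
Walk down from root: C -> A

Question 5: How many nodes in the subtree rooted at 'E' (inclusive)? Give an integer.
Answer: 3

Derivation:
Subtree rooted at E contains: B, D, E
Count = 3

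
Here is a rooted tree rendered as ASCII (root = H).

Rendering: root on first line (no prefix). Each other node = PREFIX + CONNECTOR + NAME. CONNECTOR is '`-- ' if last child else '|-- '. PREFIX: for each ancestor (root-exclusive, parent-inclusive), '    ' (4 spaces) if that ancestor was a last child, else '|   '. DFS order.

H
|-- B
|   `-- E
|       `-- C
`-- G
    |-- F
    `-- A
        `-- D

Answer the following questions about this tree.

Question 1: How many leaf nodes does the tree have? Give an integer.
Answer: 3

Derivation:
Leaves (nodes with no children): C, D, F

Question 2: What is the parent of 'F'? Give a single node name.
Scan adjacency: F appears as child of G

Answer: G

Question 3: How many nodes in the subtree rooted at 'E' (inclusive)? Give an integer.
Subtree rooted at E contains: C, E
Count = 2

Answer: 2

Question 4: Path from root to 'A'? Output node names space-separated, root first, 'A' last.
Walk down from root: H -> G -> A

Answer: H G A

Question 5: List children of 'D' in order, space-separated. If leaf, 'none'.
Answer: none

Derivation:
Node D's children (from adjacency): (leaf)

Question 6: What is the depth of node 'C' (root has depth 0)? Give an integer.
Path from root to C: H -> B -> E -> C
Depth = number of edges = 3

Answer: 3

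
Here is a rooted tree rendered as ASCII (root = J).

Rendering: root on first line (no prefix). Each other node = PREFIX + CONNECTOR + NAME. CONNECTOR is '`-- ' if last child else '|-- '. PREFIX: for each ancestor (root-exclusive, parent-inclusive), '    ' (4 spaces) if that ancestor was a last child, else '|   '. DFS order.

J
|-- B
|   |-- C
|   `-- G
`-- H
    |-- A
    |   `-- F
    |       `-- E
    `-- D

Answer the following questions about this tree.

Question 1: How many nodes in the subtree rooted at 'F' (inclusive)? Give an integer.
Subtree rooted at F contains: E, F
Count = 2

Answer: 2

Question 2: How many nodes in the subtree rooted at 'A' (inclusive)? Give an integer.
Answer: 3

Derivation:
Subtree rooted at A contains: A, E, F
Count = 3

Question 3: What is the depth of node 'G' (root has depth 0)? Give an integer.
Answer: 2

Derivation:
Path from root to G: J -> B -> G
Depth = number of edges = 2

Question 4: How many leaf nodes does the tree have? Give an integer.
Leaves (nodes with no children): C, D, E, G

Answer: 4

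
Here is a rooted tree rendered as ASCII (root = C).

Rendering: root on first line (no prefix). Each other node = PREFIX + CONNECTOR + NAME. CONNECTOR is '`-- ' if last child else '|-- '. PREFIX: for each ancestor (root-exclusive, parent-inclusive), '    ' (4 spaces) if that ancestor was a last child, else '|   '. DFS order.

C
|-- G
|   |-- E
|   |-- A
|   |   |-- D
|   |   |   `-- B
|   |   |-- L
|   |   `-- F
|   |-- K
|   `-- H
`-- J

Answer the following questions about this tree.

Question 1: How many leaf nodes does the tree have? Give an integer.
Leaves (nodes with no children): B, E, F, H, J, K, L

Answer: 7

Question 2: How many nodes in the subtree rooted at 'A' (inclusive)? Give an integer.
Answer: 5

Derivation:
Subtree rooted at A contains: A, B, D, F, L
Count = 5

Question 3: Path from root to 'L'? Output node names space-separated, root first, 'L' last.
Walk down from root: C -> G -> A -> L

Answer: C G A L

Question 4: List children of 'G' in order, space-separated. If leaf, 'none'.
Node G's children (from adjacency): E, A, K, H

Answer: E A K H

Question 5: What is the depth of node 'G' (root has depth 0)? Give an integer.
Answer: 1

Derivation:
Path from root to G: C -> G
Depth = number of edges = 1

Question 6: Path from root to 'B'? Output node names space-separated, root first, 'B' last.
Walk down from root: C -> G -> A -> D -> B

Answer: C G A D B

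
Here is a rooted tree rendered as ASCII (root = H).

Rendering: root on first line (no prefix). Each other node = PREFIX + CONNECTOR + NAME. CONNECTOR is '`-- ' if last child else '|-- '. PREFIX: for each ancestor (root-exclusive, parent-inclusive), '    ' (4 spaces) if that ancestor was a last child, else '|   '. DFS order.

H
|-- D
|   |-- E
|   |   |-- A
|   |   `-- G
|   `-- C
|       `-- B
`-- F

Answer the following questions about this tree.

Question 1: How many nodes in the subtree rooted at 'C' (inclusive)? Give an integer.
Subtree rooted at C contains: B, C
Count = 2

Answer: 2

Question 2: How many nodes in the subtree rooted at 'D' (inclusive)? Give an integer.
Subtree rooted at D contains: A, B, C, D, E, G
Count = 6

Answer: 6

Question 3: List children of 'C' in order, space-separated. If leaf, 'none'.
Node C's children (from adjacency): B

Answer: B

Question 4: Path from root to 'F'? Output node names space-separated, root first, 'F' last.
Answer: H F

Derivation:
Walk down from root: H -> F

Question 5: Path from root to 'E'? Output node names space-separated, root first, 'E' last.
Walk down from root: H -> D -> E

Answer: H D E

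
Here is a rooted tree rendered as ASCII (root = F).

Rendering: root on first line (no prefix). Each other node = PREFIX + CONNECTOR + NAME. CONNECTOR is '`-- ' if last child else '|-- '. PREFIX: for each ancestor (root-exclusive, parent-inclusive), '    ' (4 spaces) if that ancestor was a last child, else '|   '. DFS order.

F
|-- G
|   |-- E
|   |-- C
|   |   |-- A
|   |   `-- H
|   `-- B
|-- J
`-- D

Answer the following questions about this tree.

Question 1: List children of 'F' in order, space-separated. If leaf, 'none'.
Answer: G J D

Derivation:
Node F's children (from adjacency): G, J, D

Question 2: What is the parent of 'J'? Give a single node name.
Answer: F

Derivation:
Scan adjacency: J appears as child of F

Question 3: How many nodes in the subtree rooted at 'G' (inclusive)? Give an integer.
Answer: 6

Derivation:
Subtree rooted at G contains: A, B, C, E, G, H
Count = 6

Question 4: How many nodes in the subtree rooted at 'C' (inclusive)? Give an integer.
Answer: 3

Derivation:
Subtree rooted at C contains: A, C, H
Count = 3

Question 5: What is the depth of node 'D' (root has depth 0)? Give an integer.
Path from root to D: F -> D
Depth = number of edges = 1

Answer: 1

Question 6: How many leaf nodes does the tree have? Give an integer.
Answer: 6

Derivation:
Leaves (nodes with no children): A, B, D, E, H, J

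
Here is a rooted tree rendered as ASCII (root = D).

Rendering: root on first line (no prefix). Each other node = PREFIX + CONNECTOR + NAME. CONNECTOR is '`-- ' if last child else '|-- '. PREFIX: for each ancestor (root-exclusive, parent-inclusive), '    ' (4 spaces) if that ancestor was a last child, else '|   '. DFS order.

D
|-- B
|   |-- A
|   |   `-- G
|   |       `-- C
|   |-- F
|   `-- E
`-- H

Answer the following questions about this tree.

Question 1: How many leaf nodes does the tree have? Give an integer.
Leaves (nodes with no children): C, E, F, H

Answer: 4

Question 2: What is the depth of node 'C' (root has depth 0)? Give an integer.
Path from root to C: D -> B -> A -> G -> C
Depth = number of edges = 4

Answer: 4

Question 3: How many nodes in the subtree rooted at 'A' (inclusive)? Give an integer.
Subtree rooted at A contains: A, C, G
Count = 3

Answer: 3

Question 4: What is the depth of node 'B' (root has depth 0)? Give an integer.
Answer: 1

Derivation:
Path from root to B: D -> B
Depth = number of edges = 1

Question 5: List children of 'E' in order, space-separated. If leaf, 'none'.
Node E's children (from adjacency): (leaf)

Answer: none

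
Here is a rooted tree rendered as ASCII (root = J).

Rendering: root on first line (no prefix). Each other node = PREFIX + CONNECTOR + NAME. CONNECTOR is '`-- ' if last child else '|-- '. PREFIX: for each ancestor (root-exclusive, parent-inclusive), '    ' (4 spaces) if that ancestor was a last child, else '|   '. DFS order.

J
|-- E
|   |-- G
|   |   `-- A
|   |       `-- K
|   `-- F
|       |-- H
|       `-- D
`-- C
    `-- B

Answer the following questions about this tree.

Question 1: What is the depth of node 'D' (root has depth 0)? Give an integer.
Path from root to D: J -> E -> F -> D
Depth = number of edges = 3

Answer: 3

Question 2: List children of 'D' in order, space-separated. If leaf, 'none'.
Node D's children (from adjacency): (leaf)

Answer: none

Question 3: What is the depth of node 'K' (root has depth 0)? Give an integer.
Path from root to K: J -> E -> G -> A -> K
Depth = number of edges = 4

Answer: 4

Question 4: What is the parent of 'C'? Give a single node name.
Scan adjacency: C appears as child of J

Answer: J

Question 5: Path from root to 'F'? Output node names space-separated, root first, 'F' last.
Answer: J E F

Derivation:
Walk down from root: J -> E -> F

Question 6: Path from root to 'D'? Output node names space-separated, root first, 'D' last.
Answer: J E F D

Derivation:
Walk down from root: J -> E -> F -> D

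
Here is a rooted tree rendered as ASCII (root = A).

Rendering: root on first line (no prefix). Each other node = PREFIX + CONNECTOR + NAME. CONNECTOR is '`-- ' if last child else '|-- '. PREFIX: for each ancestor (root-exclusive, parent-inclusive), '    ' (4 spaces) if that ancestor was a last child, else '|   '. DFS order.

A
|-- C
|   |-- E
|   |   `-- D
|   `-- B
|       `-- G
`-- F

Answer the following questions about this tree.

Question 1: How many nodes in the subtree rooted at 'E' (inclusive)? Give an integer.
Subtree rooted at E contains: D, E
Count = 2

Answer: 2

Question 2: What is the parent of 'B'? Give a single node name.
Answer: C

Derivation:
Scan adjacency: B appears as child of C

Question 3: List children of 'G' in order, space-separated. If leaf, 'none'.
Node G's children (from adjacency): (leaf)

Answer: none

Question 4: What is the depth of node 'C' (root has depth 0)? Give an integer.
Path from root to C: A -> C
Depth = number of edges = 1

Answer: 1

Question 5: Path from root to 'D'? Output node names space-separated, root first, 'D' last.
Walk down from root: A -> C -> E -> D

Answer: A C E D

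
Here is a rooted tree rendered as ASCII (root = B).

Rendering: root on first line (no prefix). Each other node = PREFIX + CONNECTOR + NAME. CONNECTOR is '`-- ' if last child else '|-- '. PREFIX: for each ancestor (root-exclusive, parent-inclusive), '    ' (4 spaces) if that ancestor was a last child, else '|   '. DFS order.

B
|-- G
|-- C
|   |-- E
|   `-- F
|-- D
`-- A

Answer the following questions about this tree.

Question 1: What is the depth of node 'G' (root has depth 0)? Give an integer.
Path from root to G: B -> G
Depth = number of edges = 1

Answer: 1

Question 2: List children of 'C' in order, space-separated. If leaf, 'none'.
Node C's children (from adjacency): E, F

Answer: E F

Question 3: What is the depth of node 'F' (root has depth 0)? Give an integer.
Answer: 2

Derivation:
Path from root to F: B -> C -> F
Depth = number of edges = 2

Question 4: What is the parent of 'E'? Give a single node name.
Answer: C

Derivation:
Scan adjacency: E appears as child of C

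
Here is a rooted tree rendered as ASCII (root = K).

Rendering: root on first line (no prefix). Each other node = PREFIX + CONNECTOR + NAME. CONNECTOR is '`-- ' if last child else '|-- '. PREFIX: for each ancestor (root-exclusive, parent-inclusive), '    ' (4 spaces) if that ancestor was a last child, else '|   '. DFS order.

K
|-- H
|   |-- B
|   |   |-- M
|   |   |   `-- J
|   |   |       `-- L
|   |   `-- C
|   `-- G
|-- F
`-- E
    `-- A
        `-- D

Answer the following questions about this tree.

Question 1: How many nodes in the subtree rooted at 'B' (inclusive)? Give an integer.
Answer: 5

Derivation:
Subtree rooted at B contains: B, C, J, L, M
Count = 5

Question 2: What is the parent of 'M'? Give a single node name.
Answer: B

Derivation:
Scan adjacency: M appears as child of B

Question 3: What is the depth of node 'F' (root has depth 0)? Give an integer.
Path from root to F: K -> F
Depth = number of edges = 1

Answer: 1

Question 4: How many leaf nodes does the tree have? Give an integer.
Leaves (nodes with no children): C, D, F, G, L

Answer: 5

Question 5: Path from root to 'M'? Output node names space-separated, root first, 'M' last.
Walk down from root: K -> H -> B -> M

Answer: K H B M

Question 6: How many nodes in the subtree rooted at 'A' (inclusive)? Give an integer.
Subtree rooted at A contains: A, D
Count = 2

Answer: 2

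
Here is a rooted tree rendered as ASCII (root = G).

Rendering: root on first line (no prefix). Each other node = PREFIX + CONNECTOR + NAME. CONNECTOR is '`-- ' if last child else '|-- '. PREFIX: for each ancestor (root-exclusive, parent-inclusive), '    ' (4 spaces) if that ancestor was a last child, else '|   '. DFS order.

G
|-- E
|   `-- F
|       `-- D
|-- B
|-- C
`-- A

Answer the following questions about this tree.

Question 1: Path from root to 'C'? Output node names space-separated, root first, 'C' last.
Answer: G C

Derivation:
Walk down from root: G -> C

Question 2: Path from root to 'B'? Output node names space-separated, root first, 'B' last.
Answer: G B

Derivation:
Walk down from root: G -> B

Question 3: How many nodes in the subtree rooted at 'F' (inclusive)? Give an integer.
Subtree rooted at F contains: D, F
Count = 2

Answer: 2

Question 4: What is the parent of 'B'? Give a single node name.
Scan adjacency: B appears as child of G

Answer: G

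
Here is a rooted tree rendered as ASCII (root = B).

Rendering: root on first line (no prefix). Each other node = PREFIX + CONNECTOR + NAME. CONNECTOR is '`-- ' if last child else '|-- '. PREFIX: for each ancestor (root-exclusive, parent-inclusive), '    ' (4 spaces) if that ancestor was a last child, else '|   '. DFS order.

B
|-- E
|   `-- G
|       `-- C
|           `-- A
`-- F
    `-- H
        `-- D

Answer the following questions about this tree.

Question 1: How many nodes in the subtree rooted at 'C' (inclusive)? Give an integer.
Subtree rooted at C contains: A, C
Count = 2

Answer: 2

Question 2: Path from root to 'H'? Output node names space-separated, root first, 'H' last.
Answer: B F H

Derivation:
Walk down from root: B -> F -> H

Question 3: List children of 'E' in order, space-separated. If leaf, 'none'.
Answer: G

Derivation:
Node E's children (from adjacency): G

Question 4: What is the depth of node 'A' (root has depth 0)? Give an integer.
Answer: 4

Derivation:
Path from root to A: B -> E -> G -> C -> A
Depth = number of edges = 4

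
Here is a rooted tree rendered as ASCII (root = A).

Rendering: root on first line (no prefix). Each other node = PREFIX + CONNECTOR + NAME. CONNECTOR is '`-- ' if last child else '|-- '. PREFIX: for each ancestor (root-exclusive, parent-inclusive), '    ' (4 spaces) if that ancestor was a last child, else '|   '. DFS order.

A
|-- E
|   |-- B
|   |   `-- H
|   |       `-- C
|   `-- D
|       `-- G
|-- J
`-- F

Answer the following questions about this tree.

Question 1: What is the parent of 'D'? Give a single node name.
Answer: E

Derivation:
Scan adjacency: D appears as child of E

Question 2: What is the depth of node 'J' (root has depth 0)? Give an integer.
Answer: 1

Derivation:
Path from root to J: A -> J
Depth = number of edges = 1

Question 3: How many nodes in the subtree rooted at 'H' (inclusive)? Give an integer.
Answer: 2

Derivation:
Subtree rooted at H contains: C, H
Count = 2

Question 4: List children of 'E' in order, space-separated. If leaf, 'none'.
Node E's children (from adjacency): B, D

Answer: B D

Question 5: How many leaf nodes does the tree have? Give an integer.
Leaves (nodes with no children): C, F, G, J

Answer: 4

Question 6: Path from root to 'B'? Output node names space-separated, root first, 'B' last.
Walk down from root: A -> E -> B

Answer: A E B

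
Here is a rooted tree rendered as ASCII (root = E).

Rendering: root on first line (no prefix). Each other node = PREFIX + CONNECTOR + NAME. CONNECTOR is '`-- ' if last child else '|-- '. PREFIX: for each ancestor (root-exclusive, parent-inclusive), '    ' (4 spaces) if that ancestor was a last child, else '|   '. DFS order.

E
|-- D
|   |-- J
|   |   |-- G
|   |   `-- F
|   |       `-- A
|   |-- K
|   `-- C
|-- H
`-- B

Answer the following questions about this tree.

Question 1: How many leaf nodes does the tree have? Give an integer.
Answer: 6

Derivation:
Leaves (nodes with no children): A, B, C, G, H, K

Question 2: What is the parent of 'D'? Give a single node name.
Answer: E

Derivation:
Scan adjacency: D appears as child of E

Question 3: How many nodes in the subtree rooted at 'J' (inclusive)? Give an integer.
Answer: 4

Derivation:
Subtree rooted at J contains: A, F, G, J
Count = 4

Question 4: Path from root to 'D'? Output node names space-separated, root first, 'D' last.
Walk down from root: E -> D

Answer: E D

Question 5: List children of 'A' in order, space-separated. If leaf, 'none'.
Node A's children (from adjacency): (leaf)

Answer: none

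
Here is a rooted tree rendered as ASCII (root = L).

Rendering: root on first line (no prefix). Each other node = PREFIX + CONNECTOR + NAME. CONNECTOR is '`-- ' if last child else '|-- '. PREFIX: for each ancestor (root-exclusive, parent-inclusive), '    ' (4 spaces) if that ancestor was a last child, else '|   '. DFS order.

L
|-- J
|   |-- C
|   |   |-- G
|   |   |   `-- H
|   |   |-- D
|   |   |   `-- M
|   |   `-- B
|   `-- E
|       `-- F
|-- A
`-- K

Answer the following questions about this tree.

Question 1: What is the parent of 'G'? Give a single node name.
Scan adjacency: G appears as child of C

Answer: C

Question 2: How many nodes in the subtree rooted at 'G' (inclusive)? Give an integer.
Answer: 2

Derivation:
Subtree rooted at G contains: G, H
Count = 2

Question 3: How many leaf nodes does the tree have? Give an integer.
Leaves (nodes with no children): A, B, F, H, K, M

Answer: 6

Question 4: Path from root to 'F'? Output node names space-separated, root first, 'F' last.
Walk down from root: L -> J -> E -> F

Answer: L J E F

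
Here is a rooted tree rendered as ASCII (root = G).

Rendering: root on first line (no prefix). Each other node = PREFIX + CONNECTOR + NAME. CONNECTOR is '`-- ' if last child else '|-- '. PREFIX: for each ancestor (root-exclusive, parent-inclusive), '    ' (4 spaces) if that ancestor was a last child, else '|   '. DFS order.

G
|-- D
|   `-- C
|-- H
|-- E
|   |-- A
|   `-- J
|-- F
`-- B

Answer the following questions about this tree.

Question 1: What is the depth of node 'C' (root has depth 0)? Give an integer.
Path from root to C: G -> D -> C
Depth = number of edges = 2

Answer: 2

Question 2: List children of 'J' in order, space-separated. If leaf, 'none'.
Node J's children (from adjacency): (leaf)

Answer: none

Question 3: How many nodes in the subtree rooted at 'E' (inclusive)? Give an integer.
Subtree rooted at E contains: A, E, J
Count = 3

Answer: 3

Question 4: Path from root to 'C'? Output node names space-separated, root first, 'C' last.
Walk down from root: G -> D -> C

Answer: G D C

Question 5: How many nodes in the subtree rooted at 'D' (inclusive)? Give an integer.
Subtree rooted at D contains: C, D
Count = 2

Answer: 2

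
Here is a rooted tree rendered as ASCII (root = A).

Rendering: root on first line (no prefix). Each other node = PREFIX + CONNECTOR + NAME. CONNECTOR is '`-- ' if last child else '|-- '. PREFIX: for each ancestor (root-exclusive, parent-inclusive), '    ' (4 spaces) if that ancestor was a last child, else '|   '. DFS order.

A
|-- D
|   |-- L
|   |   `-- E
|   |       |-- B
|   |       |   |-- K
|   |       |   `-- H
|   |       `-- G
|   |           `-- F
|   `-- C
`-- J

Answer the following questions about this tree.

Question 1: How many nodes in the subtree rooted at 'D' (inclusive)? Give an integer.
Answer: 9

Derivation:
Subtree rooted at D contains: B, C, D, E, F, G, H, K, L
Count = 9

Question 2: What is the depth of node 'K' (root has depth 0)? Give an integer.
Path from root to K: A -> D -> L -> E -> B -> K
Depth = number of edges = 5

Answer: 5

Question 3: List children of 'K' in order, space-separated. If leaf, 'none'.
Node K's children (from adjacency): (leaf)

Answer: none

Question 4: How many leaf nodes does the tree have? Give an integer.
Leaves (nodes with no children): C, F, H, J, K

Answer: 5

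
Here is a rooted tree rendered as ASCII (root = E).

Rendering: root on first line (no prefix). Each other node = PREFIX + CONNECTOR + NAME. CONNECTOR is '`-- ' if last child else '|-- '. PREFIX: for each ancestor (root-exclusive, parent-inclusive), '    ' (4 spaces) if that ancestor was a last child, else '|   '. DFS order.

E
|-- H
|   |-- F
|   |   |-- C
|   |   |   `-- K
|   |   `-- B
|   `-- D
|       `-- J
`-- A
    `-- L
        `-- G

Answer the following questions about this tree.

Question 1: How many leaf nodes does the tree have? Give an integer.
Answer: 4

Derivation:
Leaves (nodes with no children): B, G, J, K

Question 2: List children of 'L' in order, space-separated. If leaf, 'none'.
Answer: G

Derivation:
Node L's children (from adjacency): G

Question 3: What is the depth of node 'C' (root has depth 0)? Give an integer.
Answer: 3

Derivation:
Path from root to C: E -> H -> F -> C
Depth = number of edges = 3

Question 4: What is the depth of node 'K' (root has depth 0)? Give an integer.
Path from root to K: E -> H -> F -> C -> K
Depth = number of edges = 4

Answer: 4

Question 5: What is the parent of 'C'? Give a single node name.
Scan adjacency: C appears as child of F

Answer: F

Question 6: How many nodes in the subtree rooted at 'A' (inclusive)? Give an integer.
Answer: 3

Derivation:
Subtree rooted at A contains: A, G, L
Count = 3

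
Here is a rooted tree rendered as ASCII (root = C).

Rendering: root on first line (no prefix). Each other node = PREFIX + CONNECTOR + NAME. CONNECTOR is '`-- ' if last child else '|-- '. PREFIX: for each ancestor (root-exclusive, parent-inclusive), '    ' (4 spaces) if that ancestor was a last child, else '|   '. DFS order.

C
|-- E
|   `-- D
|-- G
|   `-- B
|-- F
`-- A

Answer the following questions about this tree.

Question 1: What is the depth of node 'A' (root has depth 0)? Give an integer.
Path from root to A: C -> A
Depth = number of edges = 1

Answer: 1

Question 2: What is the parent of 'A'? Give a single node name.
Scan adjacency: A appears as child of C

Answer: C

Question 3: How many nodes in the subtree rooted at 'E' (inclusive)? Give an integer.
Answer: 2

Derivation:
Subtree rooted at E contains: D, E
Count = 2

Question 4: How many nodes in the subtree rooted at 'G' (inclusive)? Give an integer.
Answer: 2

Derivation:
Subtree rooted at G contains: B, G
Count = 2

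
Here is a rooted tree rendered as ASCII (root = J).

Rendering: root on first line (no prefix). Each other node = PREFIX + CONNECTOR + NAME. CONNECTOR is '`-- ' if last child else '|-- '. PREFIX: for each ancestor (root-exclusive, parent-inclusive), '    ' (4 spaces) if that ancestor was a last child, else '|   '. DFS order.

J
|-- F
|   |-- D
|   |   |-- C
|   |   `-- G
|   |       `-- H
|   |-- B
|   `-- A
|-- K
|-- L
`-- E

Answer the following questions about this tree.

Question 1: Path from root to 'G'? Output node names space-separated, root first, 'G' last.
Walk down from root: J -> F -> D -> G

Answer: J F D G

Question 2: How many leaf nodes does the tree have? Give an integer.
Answer: 7

Derivation:
Leaves (nodes with no children): A, B, C, E, H, K, L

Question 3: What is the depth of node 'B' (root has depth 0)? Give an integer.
Path from root to B: J -> F -> B
Depth = number of edges = 2

Answer: 2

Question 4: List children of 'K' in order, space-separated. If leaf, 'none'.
Node K's children (from adjacency): (leaf)

Answer: none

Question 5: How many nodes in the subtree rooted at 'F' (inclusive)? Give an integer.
Subtree rooted at F contains: A, B, C, D, F, G, H
Count = 7

Answer: 7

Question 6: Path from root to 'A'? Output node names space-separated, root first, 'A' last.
Walk down from root: J -> F -> A

Answer: J F A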